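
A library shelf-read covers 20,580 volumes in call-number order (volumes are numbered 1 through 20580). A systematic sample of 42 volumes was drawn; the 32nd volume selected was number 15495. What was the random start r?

305

k = 20580/42 = 490
r = 15495 − (32−1)×490 = 15495 − 15190 = 305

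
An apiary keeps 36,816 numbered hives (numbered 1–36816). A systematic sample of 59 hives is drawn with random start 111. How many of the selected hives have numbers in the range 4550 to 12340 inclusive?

12

k = 36816/59 = 624
First selection ≥ 4550: 111 + ⌈(4550−111)/624⌉·624 = 111 + 8×624 = 5103
Last selection ≤ 12340: 111 + ⌊(12340−111)/624⌋·624 = 111 + 19×624 = 11967
Count = 19 − 8 + 1 = 12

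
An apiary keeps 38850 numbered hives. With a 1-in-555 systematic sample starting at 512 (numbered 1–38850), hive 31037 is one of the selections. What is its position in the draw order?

56

k = 555
position = (31037 − 512)/555 + 1 = 30525/555 + 1 = 55 + 1 = 56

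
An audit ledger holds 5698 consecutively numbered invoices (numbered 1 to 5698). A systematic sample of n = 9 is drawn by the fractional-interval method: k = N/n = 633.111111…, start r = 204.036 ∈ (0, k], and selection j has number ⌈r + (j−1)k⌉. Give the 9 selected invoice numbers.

205, 838, 1471, 2104, 2737, 3370, 4003, 4636, 5269

j=1: r + 0k = 204.036 → ⌈·⌉ = 205
j=2: r + 1k = 837.147111… → ⌈·⌉ = 838
j=3: r + 2k = 1470.258222… → ⌈·⌉ = 1471
j=4: r + 3k = 2103.369333… → ⌈·⌉ = 2104
j=5: r + 4k = 2736.480444… → ⌈·⌉ = 2737
j=6: r + 5k = 3369.591555… → ⌈·⌉ = 3370
j=7: r + 6k = 4002.702666… → ⌈·⌉ = 4003
j=8: r + 7k = 4635.813777… → ⌈·⌉ = 4636
j=9: r + 8k = 5268.924888… → ⌈·⌉ = 5269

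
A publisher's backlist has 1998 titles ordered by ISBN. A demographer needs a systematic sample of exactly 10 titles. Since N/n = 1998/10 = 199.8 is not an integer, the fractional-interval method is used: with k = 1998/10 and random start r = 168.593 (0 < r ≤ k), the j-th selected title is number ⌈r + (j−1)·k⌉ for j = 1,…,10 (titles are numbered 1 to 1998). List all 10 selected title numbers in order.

169, 369, 569, 768, 968, 1168, 1368, 1568, 1767, 1967

j=1: r + 0k = 168.593 → ⌈·⌉ = 169
j=2: r + 1k = 368.393 → ⌈·⌉ = 369
j=3: r + 2k = 568.193 → ⌈·⌉ = 569
j=4: r + 3k = 767.993 → ⌈·⌉ = 768
j=5: r + 4k = 967.793 → ⌈·⌉ = 968
j=6: r + 5k = 1167.593 → ⌈·⌉ = 1168
j=7: r + 6k = 1367.393 → ⌈·⌉ = 1368
j=8: r + 7k = 1567.193 → ⌈·⌉ = 1568
j=9: r + 8k = 1766.993 → ⌈·⌉ = 1767
j=10: r + 9k = 1966.793 → ⌈·⌉ = 1967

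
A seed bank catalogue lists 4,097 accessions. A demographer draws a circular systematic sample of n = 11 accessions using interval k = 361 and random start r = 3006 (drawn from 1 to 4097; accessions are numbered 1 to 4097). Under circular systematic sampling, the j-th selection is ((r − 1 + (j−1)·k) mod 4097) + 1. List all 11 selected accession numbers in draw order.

Selection 1: 3006
Selection 2: 3006 + 361 = 3367
Selection 3: 3367 + 361 = 3728
Selection 4: 3728 + 361 = 4089
Selection 5: 4089 + 361 = 4450 → 4450 − 4097 = 353
Selection 6: 353 + 361 = 714
Selection 7: 714 + 361 = 1075
Selection 8: 1075 + 361 = 1436
Selection 9: 1436 + 361 = 1797
Selection 10: 1797 + 361 = 2158
Selection 11: 2158 + 361 = 2519

3006, 3367, 3728, 4089, 353, 714, 1075, 1436, 1797, 2158, 2519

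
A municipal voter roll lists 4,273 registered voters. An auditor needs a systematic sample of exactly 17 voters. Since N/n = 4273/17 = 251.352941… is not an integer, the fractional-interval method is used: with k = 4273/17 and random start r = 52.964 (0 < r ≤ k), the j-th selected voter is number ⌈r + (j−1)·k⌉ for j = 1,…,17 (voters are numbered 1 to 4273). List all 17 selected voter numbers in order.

53, 305, 556, 808, 1059, 1310, 1562, 1813, 2064, 2316, 2567, 2818, 3070, 3321, 3572, 3824, 4075

j=1: r + 0k = 52.964 → ⌈·⌉ = 53
j=2: r + 1k = 304.316941… → ⌈·⌉ = 305
j=3: r + 2k = 555.669882… → ⌈·⌉ = 556
j=4: r + 3k = 807.022823… → ⌈·⌉ = 808
j=5: r + 4k = 1058.375764… → ⌈·⌉ = 1059
j=6: r + 5k = 1309.728705… → ⌈·⌉ = 1310
j=7: r + 6k = 1561.081647… → ⌈·⌉ = 1562
j=8: r + 7k = 1812.434588… → ⌈·⌉ = 1813
j=9: r + 8k = 2063.787529… → ⌈·⌉ = 2064
j=10: r + 9k = 2315.140470… → ⌈·⌉ = 2316
j=11: r + 10k = 2566.493411… → ⌈·⌉ = 2567
j=12: r + 11k = 2817.846352… → ⌈·⌉ = 2818
j=13: r + 12k = 3069.199294… → ⌈·⌉ = 3070
j=14: r + 13k = 3320.552235… → ⌈·⌉ = 3321
j=15: r + 14k = 3571.905176… → ⌈·⌉ = 3572
j=16: r + 15k = 3823.258117… → ⌈·⌉ = 3824
j=17: r + 16k = 4074.611058… → ⌈·⌉ = 4075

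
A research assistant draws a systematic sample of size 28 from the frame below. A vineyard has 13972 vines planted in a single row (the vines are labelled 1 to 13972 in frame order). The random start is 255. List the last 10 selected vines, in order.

k = N/n = 13972/28 = 499
19th selection = 255 + 18×499 = 9237
20th: 9237 + 499 = 9736
21st: 9736 + 499 = 10235
22nd: 10235 + 499 = 10734
23rd: 10734 + 499 = 11233
24th: 11233 + 499 = 11732
25th: 11732 + 499 = 12231
26th: 12231 + 499 = 12730
27th: 12730 + 499 = 13229
28th: 13229 + 499 = 13728

9237, 9736, 10235, 10734, 11233, 11732, 12231, 12730, 13229, 13728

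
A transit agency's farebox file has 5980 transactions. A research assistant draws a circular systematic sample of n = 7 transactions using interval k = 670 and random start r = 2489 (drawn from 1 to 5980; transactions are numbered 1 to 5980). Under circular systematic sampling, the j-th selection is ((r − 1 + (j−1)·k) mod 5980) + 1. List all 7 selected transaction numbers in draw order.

Selection 1: 2489
Selection 2: 2489 + 670 = 3159
Selection 3: 3159 + 670 = 3829
Selection 4: 3829 + 670 = 4499
Selection 5: 4499 + 670 = 5169
Selection 6: 5169 + 670 = 5839
Selection 7: 5839 + 670 = 6509 → 6509 − 5980 = 529

2489, 3159, 3829, 4499, 5169, 5839, 529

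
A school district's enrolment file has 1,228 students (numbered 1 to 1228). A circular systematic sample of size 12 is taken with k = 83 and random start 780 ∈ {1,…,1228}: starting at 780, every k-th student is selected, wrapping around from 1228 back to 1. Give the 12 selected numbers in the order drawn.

Selection 1: 780
Selection 2: 780 + 83 = 863
Selection 3: 863 + 83 = 946
Selection 4: 946 + 83 = 1029
Selection 5: 1029 + 83 = 1112
Selection 6: 1112 + 83 = 1195
Selection 7: 1195 + 83 = 1278 → 1278 − 1228 = 50
Selection 8: 50 + 83 = 133
Selection 9: 133 + 83 = 216
Selection 10: 216 + 83 = 299
Selection 11: 299 + 83 = 382
Selection 12: 382 + 83 = 465

780, 863, 946, 1029, 1112, 1195, 50, 133, 216, 299, 382, 465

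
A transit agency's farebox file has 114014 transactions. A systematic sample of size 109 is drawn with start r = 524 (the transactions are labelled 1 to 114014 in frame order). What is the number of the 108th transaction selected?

112446

k = 114014/109 = 1046
108th selection = r + (108−1)·k = 524 + 107×1046 = 524 + 111922 = 112446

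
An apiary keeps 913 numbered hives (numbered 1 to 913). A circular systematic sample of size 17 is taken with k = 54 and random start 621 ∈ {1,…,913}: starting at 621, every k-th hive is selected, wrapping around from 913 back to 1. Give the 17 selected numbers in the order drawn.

Selection 1: 621
Selection 2: 621 + 54 = 675
Selection 3: 675 + 54 = 729
Selection 4: 729 + 54 = 783
Selection 5: 783 + 54 = 837
Selection 6: 837 + 54 = 891
Selection 7: 891 + 54 = 945 → 945 − 913 = 32
Selection 8: 32 + 54 = 86
Selection 9: 86 + 54 = 140
Selection 10: 140 + 54 = 194
Selection 11: 194 + 54 = 248
Selection 12: 248 + 54 = 302
Selection 13: 302 + 54 = 356
Selection 14: 356 + 54 = 410
Selection 15: 410 + 54 = 464
Selection 16: 464 + 54 = 518
Selection 17: 518 + 54 = 572

621, 675, 729, 783, 837, 891, 32, 86, 140, 194, 248, 302, 356, 410, 464, 518, 572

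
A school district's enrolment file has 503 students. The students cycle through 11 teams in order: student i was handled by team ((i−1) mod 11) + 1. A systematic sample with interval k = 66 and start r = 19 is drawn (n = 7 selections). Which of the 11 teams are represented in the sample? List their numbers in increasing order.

Consecutive selections differ by k = 66, so their team numbers differ by 66 mod 11 = 0.
gcd(66, 11) = 11, so the sample visits 11/11 = 1 distinct residues mod 11.
Start 19 is team 8; the teams hit are 8.

8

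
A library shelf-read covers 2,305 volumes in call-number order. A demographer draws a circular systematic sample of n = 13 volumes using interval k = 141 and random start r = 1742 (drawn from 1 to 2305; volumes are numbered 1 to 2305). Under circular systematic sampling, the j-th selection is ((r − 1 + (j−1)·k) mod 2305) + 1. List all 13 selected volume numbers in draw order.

1742, 1883, 2024, 2165, 1, 142, 283, 424, 565, 706, 847, 988, 1129

Selection 1: 1742
Selection 2: 1742 + 141 = 1883
Selection 3: 1883 + 141 = 2024
Selection 4: 2024 + 141 = 2165
Selection 5: 2165 + 141 = 2306 → 2306 − 2305 = 1
Selection 6: 1 + 141 = 142
Selection 7: 142 + 141 = 283
Selection 8: 283 + 141 = 424
Selection 9: 424 + 141 = 565
Selection 10: 565 + 141 = 706
Selection 11: 706 + 141 = 847
Selection 12: 847 + 141 = 988
Selection 13: 988 + 141 = 1129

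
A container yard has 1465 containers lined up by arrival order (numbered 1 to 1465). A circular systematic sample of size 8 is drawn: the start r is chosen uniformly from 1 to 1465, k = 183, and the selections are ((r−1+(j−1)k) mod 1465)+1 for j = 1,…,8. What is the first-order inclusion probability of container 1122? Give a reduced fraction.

8/1465

For each position j, as r ranges over 1…1465 the j-th selection hits every container exactly once, so container 1122 is selected for exactly 8 of the 1465 starts.
Inclusion probability = 8/1465.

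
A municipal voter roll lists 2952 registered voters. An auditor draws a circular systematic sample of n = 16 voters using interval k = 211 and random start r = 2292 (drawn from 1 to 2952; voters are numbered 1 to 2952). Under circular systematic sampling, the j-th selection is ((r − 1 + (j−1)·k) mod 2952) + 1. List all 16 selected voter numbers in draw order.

2292, 2503, 2714, 2925, 184, 395, 606, 817, 1028, 1239, 1450, 1661, 1872, 2083, 2294, 2505

Selection 1: 2292
Selection 2: 2292 + 211 = 2503
Selection 3: 2503 + 211 = 2714
Selection 4: 2714 + 211 = 2925
Selection 5: 2925 + 211 = 3136 → 3136 − 2952 = 184
Selection 6: 184 + 211 = 395
Selection 7: 395 + 211 = 606
Selection 8: 606 + 211 = 817
Selection 9: 817 + 211 = 1028
Selection 10: 1028 + 211 = 1239
Selection 11: 1239 + 211 = 1450
Selection 12: 1450 + 211 = 1661
Selection 13: 1661 + 211 = 1872
Selection 14: 1872 + 211 = 2083
Selection 15: 2083 + 211 = 2294
Selection 16: 2294 + 211 = 2505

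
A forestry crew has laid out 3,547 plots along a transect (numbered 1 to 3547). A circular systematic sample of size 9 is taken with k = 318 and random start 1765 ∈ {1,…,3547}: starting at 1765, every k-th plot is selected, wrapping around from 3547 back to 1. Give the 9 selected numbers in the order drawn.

Selection 1: 1765
Selection 2: 1765 + 318 = 2083
Selection 3: 2083 + 318 = 2401
Selection 4: 2401 + 318 = 2719
Selection 5: 2719 + 318 = 3037
Selection 6: 3037 + 318 = 3355
Selection 7: 3355 + 318 = 3673 → 3673 − 3547 = 126
Selection 8: 126 + 318 = 444
Selection 9: 444 + 318 = 762

1765, 2083, 2401, 2719, 3037, 3355, 126, 444, 762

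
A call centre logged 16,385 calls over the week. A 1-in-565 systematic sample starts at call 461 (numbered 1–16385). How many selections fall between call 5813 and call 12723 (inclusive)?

k = 565
First selection ≥ 5813: 461 + ⌈(5813−461)/565⌉·565 = 461 + 10×565 = 6111
Last selection ≤ 12723: 461 + ⌊(12723−461)/565⌋·565 = 461 + 21×565 = 12326
Count = 21 − 10 + 1 = 12

12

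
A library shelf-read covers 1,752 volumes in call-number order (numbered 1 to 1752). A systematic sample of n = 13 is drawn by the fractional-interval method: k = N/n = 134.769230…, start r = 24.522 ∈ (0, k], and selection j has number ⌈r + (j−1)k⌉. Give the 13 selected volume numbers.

j=1: r + 0k = 24.522 → ⌈·⌉ = 25
j=2: r + 1k = 159.291230… → ⌈·⌉ = 160
j=3: r + 2k = 294.060461… → ⌈·⌉ = 295
j=4: r + 3k = 428.829692… → ⌈·⌉ = 429
j=5: r + 4k = 563.598923… → ⌈·⌉ = 564
j=6: r + 5k = 698.368153… → ⌈·⌉ = 699
j=7: r + 6k = 833.137384… → ⌈·⌉ = 834
j=8: r + 7k = 967.906615… → ⌈·⌉ = 968
j=9: r + 8k = 1102.675846… → ⌈·⌉ = 1103
j=10: r + 9k = 1237.445076… → ⌈·⌉ = 1238
j=11: r + 10k = 1372.214307… → ⌈·⌉ = 1373
j=12: r + 11k = 1506.983538… → ⌈·⌉ = 1507
j=13: r + 12k = 1641.752769… → ⌈·⌉ = 1642

25, 160, 295, 429, 564, 699, 834, 968, 1103, 1238, 1373, 1507, 1642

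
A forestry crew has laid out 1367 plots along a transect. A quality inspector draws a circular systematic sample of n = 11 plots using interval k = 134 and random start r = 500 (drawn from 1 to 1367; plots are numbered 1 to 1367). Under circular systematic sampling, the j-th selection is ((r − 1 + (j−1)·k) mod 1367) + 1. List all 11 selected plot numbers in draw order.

Selection 1: 500
Selection 2: 500 + 134 = 634
Selection 3: 634 + 134 = 768
Selection 4: 768 + 134 = 902
Selection 5: 902 + 134 = 1036
Selection 6: 1036 + 134 = 1170
Selection 7: 1170 + 134 = 1304
Selection 8: 1304 + 134 = 1438 → 1438 − 1367 = 71
Selection 9: 71 + 134 = 205
Selection 10: 205 + 134 = 339
Selection 11: 339 + 134 = 473

500, 634, 768, 902, 1036, 1170, 1304, 71, 205, 339, 473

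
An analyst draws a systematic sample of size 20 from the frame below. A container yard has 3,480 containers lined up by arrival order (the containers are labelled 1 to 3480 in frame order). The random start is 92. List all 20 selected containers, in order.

k = N/n = 3480/20 = 174
container 1: 92
container 2: 92 + 174 = 266
container 3: 266 + 174 = 440
container 4: 440 + 174 = 614
container 5: 614 + 174 = 788
container 6: 788 + 174 = 962
container 7: 962 + 174 = 1136
container 8: 1136 + 174 = 1310
container 9: 1310 + 174 = 1484
container 10: 1484 + 174 = 1658
container 11: 1658 + 174 = 1832
container 12: 1832 + 174 = 2006
container 13: 2006 + 174 = 2180
container 14: 2180 + 174 = 2354
container 15: 2354 + 174 = 2528
container 16: 2528 + 174 = 2702
container 17: 2702 + 174 = 2876
container 18: 2876 + 174 = 3050
container 19: 3050 + 174 = 3224
container 20: 3224 + 174 = 3398

92, 266, 440, 614, 788, 962, 1136, 1310, 1484, 1658, 1832, 2006, 2180, 2354, 2528, 2702, 2876, 3050, 3224, 3398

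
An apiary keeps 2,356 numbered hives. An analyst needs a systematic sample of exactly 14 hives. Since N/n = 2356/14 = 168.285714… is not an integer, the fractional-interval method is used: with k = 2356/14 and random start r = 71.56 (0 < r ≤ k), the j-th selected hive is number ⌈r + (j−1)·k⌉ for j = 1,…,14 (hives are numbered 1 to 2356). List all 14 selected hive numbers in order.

72, 240, 409, 577, 745, 913, 1082, 1250, 1418, 1587, 1755, 1923, 2091, 2260

j=1: r + 0k = 71.56 → ⌈·⌉ = 72
j=2: r + 1k = 239.845714… → ⌈·⌉ = 240
j=3: r + 2k = 408.131428… → ⌈·⌉ = 409
j=4: r + 3k = 576.417142… → ⌈·⌉ = 577
j=5: r + 4k = 744.702857… → ⌈·⌉ = 745
j=6: r + 5k = 912.988571… → ⌈·⌉ = 913
j=7: r + 6k = 1081.274285… → ⌈·⌉ = 1082
j=8: r + 7k = 1249.56 → ⌈·⌉ = 1250
j=9: r + 8k = 1417.845714… → ⌈·⌉ = 1418
j=10: r + 9k = 1586.131428… → ⌈·⌉ = 1587
j=11: r + 10k = 1754.417142… → ⌈·⌉ = 1755
j=12: r + 11k = 1922.702857… → ⌈·⌉ = 1923
j=13: r + 12k = 2090.988571… → ⌈·⌉ = 2091
j=14: r + 13k = 2259.274285… → ⌈·⌉ = 2260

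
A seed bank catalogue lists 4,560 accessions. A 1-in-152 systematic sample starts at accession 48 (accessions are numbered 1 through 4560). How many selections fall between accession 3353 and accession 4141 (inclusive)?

k = 152
First selection ≥ 3353: 48 + ⌈(3353−48)/152⌉·152 = 48 + 22×152 = 3392
Last selection ≤ 4141: 48 + ⌊(4141−48)/152⌋·152 = 48 + 26×152 = 4000
Count = 26 − 22 + 1 = 5

5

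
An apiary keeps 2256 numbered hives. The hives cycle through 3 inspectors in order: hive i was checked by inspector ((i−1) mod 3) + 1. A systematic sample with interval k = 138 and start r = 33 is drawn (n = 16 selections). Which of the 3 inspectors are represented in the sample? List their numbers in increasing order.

3

Consecutive selections differ by k = 138, so their inspector numbers differ by 138 mod 3 = 0.
gcd(138, 3) = 3, so the sample visits 3/3 = 1 distinct residues mod 3.
Start 33 is inspector 3; the inspectors hit are 3.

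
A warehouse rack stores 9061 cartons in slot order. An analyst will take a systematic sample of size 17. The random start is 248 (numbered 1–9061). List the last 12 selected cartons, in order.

2913, 3446, 3979, 4512, 5045, 5578, 6111, 6644, 7177, 7710, 8243, 8776

k = N/n = 9061/17 = 533
6th selection = 248 + 5×533 = 2913
7th: 2913 + 533 = 3446
8th: 3446 + 533 = 3979
9th: 3979 + 533 = 4512
10th: 4512 + 533 = 5045
11th: 5045 + 533 = 5578
12th: 5578 + 533 = 6111
13th: 6111 + 533 = 6644
14th: 6644 + 533 = 7177
15th: 7177 + 533 = 7710
16th: 7710 + 533 = 8243
17th: 8243 + 533 = 8776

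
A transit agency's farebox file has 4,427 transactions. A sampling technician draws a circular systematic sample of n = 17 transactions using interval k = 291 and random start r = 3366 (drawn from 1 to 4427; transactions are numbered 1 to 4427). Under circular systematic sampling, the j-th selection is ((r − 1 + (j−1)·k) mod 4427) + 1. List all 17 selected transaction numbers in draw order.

3366, 3657, 3948, 4239, 103, 394, 685, 976, 1267, 1558, 1849, 2140, 2431, 2722, 3013, 3304, 3595

Selection 1: 3366
Selection 2: 3366 + 291 = 3657
Selection 3: 3657 + 291 = 3948
Selection 4: 3948 + 291 = 4239
Selection 5: 4239 + 291 = 4530 → 4530 − 4427 = 103
Selection 6: 103 + 291 = 394
Selection 7: 394 + 291 = 685
Selection 8: 685 + 291 = 976
Selection 9: 976 + 291 = 1267
Selection 10: 1267 + 291 = 1558
Selection 11: 1558 + 291 = 1849
Selection 12: 1849 + 291 = 2140
Selection 13: 2140 + 291 = 2431
Selection 14: 2431 + 291 = 2722
Selection 15: 2722 + 291 = 3013
Selection 16: 3013 + 291 = 3304
Selection 17: 3304 + 291 = 3595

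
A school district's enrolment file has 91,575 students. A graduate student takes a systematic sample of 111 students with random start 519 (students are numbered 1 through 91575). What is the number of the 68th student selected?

k = 91575/111 = 825
68th selection = r + (68−1)·k = 519 + 67×825 = 519 + 55275 = 55794

55794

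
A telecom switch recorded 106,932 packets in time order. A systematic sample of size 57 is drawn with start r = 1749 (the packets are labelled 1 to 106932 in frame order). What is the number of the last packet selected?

106805

k = 106932/57 = 1876
57th selection = r + (57−1)·k = 1749 + 56×1876 = 1749 + 105056 = 106805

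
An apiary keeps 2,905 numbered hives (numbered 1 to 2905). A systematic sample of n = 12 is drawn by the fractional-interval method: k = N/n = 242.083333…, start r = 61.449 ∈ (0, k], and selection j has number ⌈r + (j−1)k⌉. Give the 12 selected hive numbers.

62, 304, 546, 788, 1030, 1272, 1514, 1757, 1999, 2241, 2483, 2725

j=1: r + 0k = 61.449 → ⌈·⌉ = 62
j=2: r + 1k = 303.532333… → ⌈·⌉ = 304
j=3: r + 2k = 545.615666… → ⌈·⌉ = 546
j=4: r + 3k = 787.699 → ⌈·⌉ = 788
j=5: r + 4k = 1029.782333… → ⌈·⌉ = 1030
j=6: r + 5k = 1271.865666… → ⌈·⌉ = 1272
j=7: r + 6k = 1513.949 → ⌈·⌉ = 1514
j=8: r + 7k = 1756.032333… → ⌈·⌉ = 1757
j=9: r + 8k = 1998.115666… → ⌈·⌉ = 1999
j=10: r + 9k = 2240.199 → ⌈·⌉ = 2241
j=11: r + 10k = 2482.282333… → ⌈·⌉ = 2483
j=12: r + 11k = 2724.365666… → ⌈·⌉ = 2725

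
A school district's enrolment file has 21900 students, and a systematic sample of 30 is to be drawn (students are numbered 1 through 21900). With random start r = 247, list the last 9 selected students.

k = N/n = 21900/30 = 730
22nd selection = 247 + 21×730 = 15577
23rd: 15577 + 730 = 16307
24th: 16307 + 730 = 17037
25th: 17037 + 730 = 17767
26th: 17767 + 730 = 18497
27th: 18497 + 730 = 19227
28th: 19227 + 730 = 19957
29th: 19957 + 730 = 20687
30th: 20687 + 730 = 21417

15577, 16307, 17037, 17767, 18497, 19227, 19957, 20687, 21417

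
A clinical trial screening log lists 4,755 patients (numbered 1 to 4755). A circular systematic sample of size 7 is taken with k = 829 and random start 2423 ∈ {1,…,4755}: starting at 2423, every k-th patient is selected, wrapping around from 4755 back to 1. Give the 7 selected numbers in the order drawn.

2423, 3252, 4081, 155, 984, 1813, 2642

Selection 1: 2423
Selection 2: 2423 + 829 = 3252
Selection 3: 3252 + 829 = 4081
Selection 4: 4081 + 829 = 4910 → 4910 − 4755 = 155
Selection 5: 155 + 829 = 984
Selection 6: 984 + 829 = 1813
Selection 7: 1813 + 829 = 2642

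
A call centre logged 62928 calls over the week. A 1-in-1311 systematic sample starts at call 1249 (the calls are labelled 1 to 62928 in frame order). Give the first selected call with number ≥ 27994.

k = 1311
Steps past start: ⌈(27994 − 1249)/1311⌉ = ⌈26745/1311⌉ = 21
Selected call: 1249 + 21×1311 = 28780

28780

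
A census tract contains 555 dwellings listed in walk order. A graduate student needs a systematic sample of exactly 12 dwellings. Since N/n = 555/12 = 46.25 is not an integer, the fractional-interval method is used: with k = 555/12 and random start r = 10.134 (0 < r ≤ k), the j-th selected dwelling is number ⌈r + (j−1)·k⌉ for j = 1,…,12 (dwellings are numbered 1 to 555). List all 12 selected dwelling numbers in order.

11, 57, 103, 149, 196, 242, 288, 334, 381, 427, 473, 519

j=1: r + 0k = 10.134 → ⌈·⌉ = 11
j=2: r + 1k = 56.384 → ⌈·⌉ = 57
j=3: r + 2k = 102.634 → ⌈·⌉ = 103
j=4: r + 3k = 148.884 → ⌈·⌉ = 149
j=5: r + 4k = 195.134 → ⌈·⌉ = 196
j=6: r + 5k = 241.384 → ⌈·⌉ = 242
j=7: r + 6k = 287.634 → ⌈·⌉ = 288
j=8: r + 7k = 333.884 → ⌈·⌉ = 334
j=9: r + 8k = 380.134 → ⌈·⌉ = 381
j=10: r + 9k = 426.384 → ⌈·⌉ = 427
j=11: r + 10k = 472.634 → ⌈·⌉ = 473
j=12: r + 11k = 518.884 → ⌈·⌉ = 519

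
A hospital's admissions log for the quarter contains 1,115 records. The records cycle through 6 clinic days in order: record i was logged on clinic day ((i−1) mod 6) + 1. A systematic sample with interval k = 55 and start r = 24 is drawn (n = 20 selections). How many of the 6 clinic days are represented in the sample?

Consecutive selections differ by k = 55, so their clinic day numbers differ by 55 mod 6 = 1.
gcd(55, 6) = 1, so the sample visits 6/1 = 6 distinct residues mod 6.
Start 24 is clinic day 6; the clinic days hit are 1, 2, 3, 4, 5, 6.

6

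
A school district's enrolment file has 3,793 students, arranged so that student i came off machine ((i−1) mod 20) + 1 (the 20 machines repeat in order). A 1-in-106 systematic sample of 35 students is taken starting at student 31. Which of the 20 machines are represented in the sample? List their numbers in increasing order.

Consecutive selections differ by k = 106, so their machine numbers differ by 106 mod 20 = 6.
gcd(106, 20) = 2, so the sample visits 20/2 = 10 distinct residues mod 20.
Start 31 is machine 11; the machines hit are 1, 3, 5, 7, 9, 11, 13, 15, 17, 19.

1, 3, 5, 7, 9, 11, 13, 15, 17, 19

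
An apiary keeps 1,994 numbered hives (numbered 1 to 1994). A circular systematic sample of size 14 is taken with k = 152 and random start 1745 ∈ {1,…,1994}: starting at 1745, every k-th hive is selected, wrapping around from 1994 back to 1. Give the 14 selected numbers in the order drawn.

1745, 1897, 55, 207, 359, 511, 663, 815, 967, 1119, 1271, 1423, 1575, 1727

Selection 1: 1745
Selection 2: 1745 + 152 = 1897
Selection 3: 1897 + 152 = 2049 → 2049 − 1994 = 55
Selection 4: 55 + 152 = 207
Selection 5: 207 + 152 = 359
Selection 6: 359 + 152 = 511
Selection 7: 511 + 152 = 663
Selection 8: 663 + 152 = 815
Selection 9: 815 + 152 = 967
Selection 10: 967 + 152 = 1119
Selection 11: 1119 + 152 = 1271
Selection 12: 1271 + 152 = 1423
Selection 13: 1423 + 152 = 1575
Selection 14: 1575 + 152 = 1727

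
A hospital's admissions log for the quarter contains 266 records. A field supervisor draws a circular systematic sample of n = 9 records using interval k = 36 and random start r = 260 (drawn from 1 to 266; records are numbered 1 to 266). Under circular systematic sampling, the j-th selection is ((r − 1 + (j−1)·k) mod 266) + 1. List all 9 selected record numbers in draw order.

Selection 1: 260
Selection 2: 260 + 36 = 296 → 296 − 266 = 30
Selection 3: 30 + 36 = 66
Selection 4: 66 + 36 = 102
Selection 5: 102 + 36 = 138
Selection 6: 138 + 36 = 174
Selection 7: 174 + 36 = 210
Selection 8: 210 + 36 = 246
Selection 9: 246 + 36 = 282 → 282 − 266 = 16

260, 30, 66, 102, 138, 174, 210, 246, 16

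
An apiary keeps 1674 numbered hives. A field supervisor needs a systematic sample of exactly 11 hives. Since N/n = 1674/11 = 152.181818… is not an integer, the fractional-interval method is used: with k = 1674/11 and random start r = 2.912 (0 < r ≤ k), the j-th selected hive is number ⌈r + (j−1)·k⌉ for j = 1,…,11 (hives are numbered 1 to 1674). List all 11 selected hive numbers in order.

3, 156, 308, 460, 612, 764, 917, 1069, 1221, 1373, 1525

j=1: r + 0k = 2.912 → ⌈·⌉ = 3
j=2: r + 1k = 155.093818… → ⌈·⌉ = 156
j=3: r + 2k = 307.275636… → ⌈·⌉ = 308
j=4: r + 3k = 459.457454… → ⌈·⌉ = 460
j=5: r + 4k = 611.639272… → ⌈·⌉ = 612
j=6: r + 5k = 763.821090… → ⌈·⌉ = 764
j=7: r + 6k = 916.002909… → ⌈·⌉ = 917
j=8: r + 7k = 1068.184727… → ⌈·⌉ = 1069
j=9: r + 8k = 1220.366545… → ⌈·⌉ = 1221
j=10: r + 9k = 1372.548363… → ⌈·⌉ = 1373
j=11: r + 10k = 1524.730181… → ⌈·⌉ = 1525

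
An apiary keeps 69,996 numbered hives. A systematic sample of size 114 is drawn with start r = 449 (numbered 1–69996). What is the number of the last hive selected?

69831

k = 69996/114 = 614
114th selection = r + (114−1)·k = 449 + 113×614 = 449 + 69382 = 69831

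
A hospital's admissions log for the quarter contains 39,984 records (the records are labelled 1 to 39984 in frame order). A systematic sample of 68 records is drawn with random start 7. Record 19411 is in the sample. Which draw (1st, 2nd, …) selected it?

k = 39984/68 = 588
position = (19411 − 7)/588 + 1 = 19404/588 + 1 = 33 + 1 = 34

34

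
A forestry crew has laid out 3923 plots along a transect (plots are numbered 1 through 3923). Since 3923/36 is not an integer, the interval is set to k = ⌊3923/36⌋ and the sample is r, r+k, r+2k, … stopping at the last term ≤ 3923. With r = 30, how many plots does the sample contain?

k = ⌊3923/36⌋ = 108
Achieved size = ⌊(3923 − 30)/108⌋ + 1 = ⌊3893/108⌋ + 1 = 36 + 1 = 37
(last selection: 30 + 36×108 = 3918 ≤ 3923; next would be 4026 > 3923)

37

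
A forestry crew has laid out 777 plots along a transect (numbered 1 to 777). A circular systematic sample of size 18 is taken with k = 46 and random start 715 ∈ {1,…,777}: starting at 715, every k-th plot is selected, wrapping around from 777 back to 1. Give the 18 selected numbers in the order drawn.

715, 761, 30, 76, 122, 168, 214, 260, 306, 352, 398, 444, 490, 536, 582, 628, 674, 720

Selection 1: 715
Selection 2: 715 + 46 = 761
Selection 3: 761 + 46 = 807 → 807 − 777 = 30
Selection 4: 30 + 46 = 76
Selection 5: 76 + 46 = 122
Selection 6: 122 + 46 = 168
Selection 7: 168 + 46 = 214
Selection 8: 214 + 46 = 260
Selection 9: 260 + 46 = 306
Selection 10: 306 + 46 = 352
Selection 11: 352 + 46 = 398
Selection 12: 398 + 46 = 444
Selection 13: 444 + 46 = 490
Selection 14: 490 + 46 = 536
Selection 15: 536 + 46 = 582
Selection 16: 582 + 46 = 628
Selection 17: 628 + 46 = 674
Selection 18: 674 + 46 = 720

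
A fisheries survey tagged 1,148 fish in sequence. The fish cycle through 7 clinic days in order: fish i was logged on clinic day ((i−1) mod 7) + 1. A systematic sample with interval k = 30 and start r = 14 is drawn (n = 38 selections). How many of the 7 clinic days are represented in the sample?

7

Consecutive selections differ by k = 30, so their clinic day numbers differ by 30 mod 7 = 2.
gcd(30, 7) = 1, so the sample visits 7/1 = 7 distinct residues mod 7.
Start 14 is clinic day 7; the clinic days hit are 1, 2, 3, 4, 5, 6, 7.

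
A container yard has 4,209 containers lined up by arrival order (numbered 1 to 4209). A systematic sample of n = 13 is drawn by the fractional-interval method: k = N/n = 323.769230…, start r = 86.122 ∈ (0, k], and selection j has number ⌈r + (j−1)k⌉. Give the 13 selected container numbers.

j=1: r + 0k = 86.122 → ⌈·⌉ = 87
j=2: r + 1k = 409.891230… → ⌈·⌉ = 410
j=3: r + 2k = 733.660461… → ⌈·⌉ = 734
j=4: r + 3k = 1057.429692… → ⌈·⌉ = 1058
j=5: r + 4k = 1381.198923… → ⌈·⌉ = 1382
j=6: r + 5k = 1704.968153… → ⌈·⌉ = 1705
j=7: r + 6k = 2028.737384… → ⌈·⌉ = 2029
j=8: r + 7k = 2352.506615… → ⌈·⌉ = 2353
j=9: r + 8k = 2676.275846… → ⌈·⌉ = 2677
j=10: r + 9k = 3000.045076… → ⌈·⌉ = 3001
j=11: r + 10k = 3323.814307… → ⌈·⌉ = 3324
j=12: r + 11k = 3647.583538… → ⌈·⌉ = 3648
j=13: r + 12k = 3971.352769… → ⌈·⌉ = 3972

87, 410, 734, 1058, 1382, 1705, 2029, 2353, 2677, 3001, 3324, 3648, 3972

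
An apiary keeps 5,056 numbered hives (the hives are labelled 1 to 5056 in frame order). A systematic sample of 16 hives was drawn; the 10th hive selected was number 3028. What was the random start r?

k = 5056/16 = 316
r = 3028 − (10−1)×316 = 3028 − 2844 = 184

184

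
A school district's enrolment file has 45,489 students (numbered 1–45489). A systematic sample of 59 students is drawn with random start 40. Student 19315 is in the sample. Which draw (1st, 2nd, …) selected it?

k = 45489/59 = 771
position = (19315 − 40)/771 + 1 = 19275/771 + 1 = 25 + 1 = 26

26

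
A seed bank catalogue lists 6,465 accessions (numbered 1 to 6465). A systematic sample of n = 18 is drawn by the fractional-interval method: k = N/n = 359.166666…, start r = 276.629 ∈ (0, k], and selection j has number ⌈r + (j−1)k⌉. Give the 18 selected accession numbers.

j=1: r + 0k = 276.629 → ⌈·⌉ = 277
j=2: r + 1k = 635.795666… → ⌈·⌉ = 636
j=3: r + 2k = 994.962333… → ⌈·⌉ = 995
j=4: r + 3k = 1354.129 → ⌈·⌉ = 1355
j=5: r + 4k = 1713.295666… → ⌈·⌉ = 1714
j=6: r + 5k = 2072.462333… → ⌈·⌉ = 2073
j=7: r + 6k = 2431.629 → ⌈·⌉ = 2432
j=8: r + 7k = 2790.795666… → ⌈·⌉ = 2791
j=9: r + 8k = 3149.962333… → ⌈·⌉ = 3150
j=10: r + 9k = 3509.129 → ⌈·⌉ = 3510
j=11: r + 10k = 3868.295666… → ⌈·⌉ = 3869
j=12: r + 11k = 4227.462333… → ⌈·⌉ = 4228
j=13: r + 12k = 4586.629 → ⌈·⌉ = 4587
j=14: r + 13k = 4945.795666… → ⌈·⌉ = 4946
j=15: r + 14k = 5304.962333… → ⌈·⌉ = 5305
j=16: r + 15k = 5664.129 → ⌈·⌉ = 5665
j=17: r + 16k = 6023.295666… → ⌈·⌉ = 6024
j=18: r + 17k = 6382.462333… → ⌈·⌉ = 6383

277, 636, 995, 1355, 1714, 2073, 2432, 2791, 3150, 3510, 3869, 4228, 4587, 4946, 5305, 5665, 6024, 6383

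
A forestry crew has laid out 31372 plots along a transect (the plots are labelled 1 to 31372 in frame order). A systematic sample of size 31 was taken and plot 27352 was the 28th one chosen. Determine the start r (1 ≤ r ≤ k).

28

k = 31372/31 = 1012
r = 27352 − (28−1)×1012 = 27352 − 27324 = 28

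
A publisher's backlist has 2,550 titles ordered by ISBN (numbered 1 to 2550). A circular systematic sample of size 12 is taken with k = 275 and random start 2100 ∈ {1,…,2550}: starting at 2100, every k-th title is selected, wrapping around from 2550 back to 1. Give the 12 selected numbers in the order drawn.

Selection 1: 2100
Selection 2: 2100 + 275 = 2375
Selection 3: 2375 + 275 = 2650 → 2650 − 2550 = 100
Selection 4: 100 + 275 = 375
Selection 5: 375 + 275 = 650
Selection 6: 650 + 275 = 925
Selection 7: 925 + 275 = 1200
Selection 8: 1200 + 275 = 1475
Selection 9: 1475 + 275 = 1750
Selection 10: 1750 + 275 = 2025
Selection 11: 2025 + 275 = 2300
Selection 12: 2300 + 275 = 2575 → 2575 − 2550 = 25

2100, 2375, 100, 375, 650, 925, 1200, 1475, 1750, 2025, 2300, 25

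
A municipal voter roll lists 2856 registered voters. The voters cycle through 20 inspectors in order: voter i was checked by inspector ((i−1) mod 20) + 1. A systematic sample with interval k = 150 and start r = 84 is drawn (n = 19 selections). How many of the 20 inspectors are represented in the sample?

Consecutive selections differ by k = 150, so their inspector numbers differ by 150 mod 20 = 10.
gcd(150, 20) = 10, so the sample visits 20/10 = 2 distinct residues mod 20.
Start 84 is inspector 4; the inspectors hit are 4, 14.

2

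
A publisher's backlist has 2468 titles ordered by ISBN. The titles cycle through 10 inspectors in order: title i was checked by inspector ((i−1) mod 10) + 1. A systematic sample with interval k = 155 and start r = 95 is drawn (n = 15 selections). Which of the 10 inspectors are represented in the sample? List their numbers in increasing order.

Consecutive selections differ by k = 155, so their inspector numbers differ by 155 mod 10 = 5.
gcd(155, 10) = 5, so the sample visits 10/5 = 2 distinct residues mod 10.
Start 95 is inspector 5; the inspectors hit are 5, 10.

5, 10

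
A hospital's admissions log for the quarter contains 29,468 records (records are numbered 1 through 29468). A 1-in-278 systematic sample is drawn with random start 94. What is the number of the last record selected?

k = 278
106th selection = r + (106−1)·k = 94 + 105×278 = 94 + 29190 = 29284

29284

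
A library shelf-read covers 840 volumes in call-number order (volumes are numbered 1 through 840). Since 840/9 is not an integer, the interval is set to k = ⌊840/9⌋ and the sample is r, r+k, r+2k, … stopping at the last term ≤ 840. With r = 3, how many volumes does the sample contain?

k = ⌊840/9⌋ = 93
Achieved size = ⌊(840 − 3)/93⌋ + 1 = ⌊837/93⌋ + 1 = 9 + 1 = 10
(last selection: 3 + 9×93 = 840 ≤ 840; next would be 933 > 840)

10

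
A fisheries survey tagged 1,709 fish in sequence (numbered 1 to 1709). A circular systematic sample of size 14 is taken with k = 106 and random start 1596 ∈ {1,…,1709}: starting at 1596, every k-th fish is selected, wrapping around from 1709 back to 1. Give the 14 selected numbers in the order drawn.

Selection 1: 1596
Selection 2: 1596 + 106 = 1702
Selection 3: 1702 + 106 = 1808 → 1808 − 1709 = 99
Selection 4: 99 + 106 = 205
Selection 5: 205 + 106 = 311
Selection 6: 311 + 106 = 417
Selection 7: 417 + 106 = 523
Selection 8: 523 + 106 = 629
Selection 9: 629 + 106 = 735
Selection 10: 735 + 106 = 841
Selection 11: 841 + 106 = 947
Selection 12: 947 + 106 = 1053
Selection 13: 1053 + 106 = 1159
Selection 14: 1159 + 106 = 1265

1596, 1702, 99, 205, 311, 417, 523, 629, 735, 841, 947, 1053, 1159, 1265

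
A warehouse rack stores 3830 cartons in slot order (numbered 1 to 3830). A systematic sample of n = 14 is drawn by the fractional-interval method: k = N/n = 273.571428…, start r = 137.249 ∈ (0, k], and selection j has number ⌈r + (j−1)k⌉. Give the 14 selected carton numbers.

j=1: r + 0k = 137.249 → ⌈·⌉ = 138
j=2: r + 1k = 410.820428… → ⌈·⌉ = 411
j=3: r + 2k = 684.391857… → ⌈·⌉ = 685
j=4: r + 3k = 957.963285… → ⌈·⌉ = 958
j=5: r + 4k = 1231.534714… → ⌈·⌉ = 1232
j=6: r + 5k = 1505.106142… → ⌈·⌉ = 1506
j=7: r + 6k = 1778.677571… → ⌈·⌉ = 1779
j=8: r + 7k = 2052.249 → ⌈·⌉ = 2053
j=9: r + 8k = 2325.820428… → ⌈·⌉ = 2326
j=10: r + 9k = 2599.391857… → ⌈·⌉ = 2600
j=11: r + 10k = 2872.963285… → ⌈·⌉ = 2873
j=12: r + 11k = 3146.534714… → ⌈·⌉ = 3147
j=13: r + 12k = 3420.106142… → ⌈·⌉ = 3421
j=14: r + 13k = 3693.677571… → ⌈·⌉ = 3694

138, 411, 685, 958, 1232, 1506, 1779, 2053, 2326, 2600, 2873, 3147, 3421, 3694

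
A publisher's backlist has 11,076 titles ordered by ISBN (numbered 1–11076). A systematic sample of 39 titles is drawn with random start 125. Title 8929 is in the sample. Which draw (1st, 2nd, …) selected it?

32

k = 11076/39 = 284
position = (8929 − 125)/284 + 1 = 8804/284 + 1 = 31 + 1 = 32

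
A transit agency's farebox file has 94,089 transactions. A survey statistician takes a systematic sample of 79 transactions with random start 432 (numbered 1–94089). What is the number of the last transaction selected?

93330

k = 94089/79 = 1191
79th selection = r + (79−1)·k = 432 + 78×1191 = 432 + 92898 = 93330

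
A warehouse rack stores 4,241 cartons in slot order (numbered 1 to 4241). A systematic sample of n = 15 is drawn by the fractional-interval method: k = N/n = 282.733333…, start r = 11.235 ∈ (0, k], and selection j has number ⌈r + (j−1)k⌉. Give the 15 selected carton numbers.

j=1: r + 0k = 11.235 → ⌈·⌉ = 12
j=2: r + 1k = 293.968333… → ⌈·⌉ = 294
j=3: r + 2k = 576.701666… → ⌈·⌉ = 577
j=4: r + 3k = 859.435 → ⌈·⌉ = 860
j=5: r + 4k = 1142.168333… → ⌈·⌉ = 1143
j=6: r + 5k = 1424.901666… → ⌈·⌉ = 1425
j=7: r + 6k = 1707.635 → ⌈·⌉ = 1708
j=8: r + 7k = 1990.368333… → ⌈·⌉ = 1991
j=9: r + 8k = 2273.101666… → ⌈·⌉ = 2274
j=10: r + 9k = 2555.835 → ⌈·⌉ = 2556
j=11: r + 10k = 2838.568333… → ⌈·⌉ = 2839
j=12: r + 11k = 3121.301666… → ⌈·⌉ = 3122
j=13: r + 12k = 3404.035 → ⌈·⌉ = 3405
j=14: r + 13k = 3686.768333… → ⌈·⌉ = 3687
j=15: r + 14k = 3969.501666… → ⌈·⌉ = 3970

12, 294, 577, 860, 1143, 1425, 1708, 1991, 2274, 2556, 2839, 3122, 3405, 3687, 3970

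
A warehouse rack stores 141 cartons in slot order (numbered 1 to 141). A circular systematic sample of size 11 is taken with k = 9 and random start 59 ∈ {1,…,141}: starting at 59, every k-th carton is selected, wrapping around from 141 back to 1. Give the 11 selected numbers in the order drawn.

Selection 1: 59
Selection 2: 59 + 9 = 68
Selection 3: 68 + 9 = 77
Selection 4: 77 + 9 = 86
Selection 5: 86 + 9 = 95
Selection 6: 95 + 9 = 104
Selection 7: 104 + 9 = 113
Selection 8: 113 + 9 = 122
Selection 9: 122 + 9 = 131
Selection 10: 131 + 9 = 140
Selection 11: 140 + 9 = 149 → 149 − 141 = 8

59, 68, 77, 86, 95, 104, 113, 122, 131, 140, 8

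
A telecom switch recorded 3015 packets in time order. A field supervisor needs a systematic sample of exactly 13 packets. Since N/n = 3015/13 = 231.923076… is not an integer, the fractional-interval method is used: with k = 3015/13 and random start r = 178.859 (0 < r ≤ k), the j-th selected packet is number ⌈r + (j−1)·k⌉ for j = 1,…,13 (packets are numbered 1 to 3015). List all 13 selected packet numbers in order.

179, 411, 643, 875, 1107, 1339, 1571, 1803, 2035, 2267, 2499, 2731, 2962

j=1: r + 0k = 178.859 → ⌈·⌉ = 179
j=2: r + 1k = 410.782076… → ⌈·⌉ = 411
j=3: r + 2k = 642.705153… → ⌈·⌉ = 643
j=4: r + 3k = 874.628230… → ⌈·⌉ = 875
j=5: r + 4k = 1106.551307… → ⌈·⌉ = 1107
j=6: r + 5k = 1338.474384… → ⌈·⌉ = 1339
j=7: r + 6k = 1570.397461… → ⌈·⌉ = 1571
j=8: r + 7k = 1802.320538… → ⌈·⌉ = 1803
j=9: r + 8k = 2034.243615… → ⌈·⌉ = 2035
j=10: r + 9k = 2266.166692… → ⌈·⌉ = 2267
j=11: r + 10k = 2498.089769… → ⌈·⌉ = 2499
j=12: r + 11k = 2730.012846… → ⌈·⌉ = 2731
j=13: r + 12k = 2961.935923… → ⌈·⌉ = 2962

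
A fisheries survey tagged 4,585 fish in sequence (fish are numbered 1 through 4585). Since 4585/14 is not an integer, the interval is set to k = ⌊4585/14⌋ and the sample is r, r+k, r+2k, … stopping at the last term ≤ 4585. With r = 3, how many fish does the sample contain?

k = ⌊4585/14⌋ = 327
Achieved size = ⌊(4585 − 3)/327⌋ + 1 = ⌊4582/327⌋ + 1 = 14 + 1 = 15
(last selection: 3 + 14×327 = 4581 ≤ 4585; next would be 4908 > 4585)

15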